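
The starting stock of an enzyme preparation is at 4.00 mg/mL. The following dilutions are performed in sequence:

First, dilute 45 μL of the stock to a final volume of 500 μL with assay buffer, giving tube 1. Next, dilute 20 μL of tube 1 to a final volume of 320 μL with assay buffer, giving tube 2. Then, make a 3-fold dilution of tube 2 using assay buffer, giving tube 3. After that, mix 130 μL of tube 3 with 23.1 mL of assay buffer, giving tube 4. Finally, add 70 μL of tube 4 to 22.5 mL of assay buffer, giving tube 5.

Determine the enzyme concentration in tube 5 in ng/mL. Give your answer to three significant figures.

0.130 ng/mL

Step 1: 45 μL brought to 500 μL → factor 500/45 = 11.111
Step 2: 20 μL brought to 320 μL → factor 320/20 = 16
Step 3: 3-fold → factor 3
Step 4: 130 μL + 23.1 mL = 23230 μL total → factor 23230/130 = 178.69
Step 5: 70 μL + 22.5 mL = 22570 μL total → factor 22570/70 = 322.43
Overall dilution factor = 11.111 × 16 × 3 × 178.69 × 322.43 = 3.0728 × 10^7
Final = 4.00 mg/mL / 3.0728 × 10^7 = 1.302 × 10^-7 mg/mL = 0.130 ng/mL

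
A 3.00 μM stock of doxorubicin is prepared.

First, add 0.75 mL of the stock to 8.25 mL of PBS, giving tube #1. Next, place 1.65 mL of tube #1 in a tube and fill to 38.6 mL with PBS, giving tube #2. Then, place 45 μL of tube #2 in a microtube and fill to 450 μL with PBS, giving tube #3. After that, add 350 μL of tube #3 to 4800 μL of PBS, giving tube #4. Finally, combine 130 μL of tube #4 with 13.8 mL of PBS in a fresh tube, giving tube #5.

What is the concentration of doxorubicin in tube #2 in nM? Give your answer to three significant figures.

10.7 nM

Step 1: 0.75 mL + 8.25 mL = 9 mL total → factor 9/0.75 = 12
Step 2: 1.65 mL brought to 38.6 mL → factor 38.6/1.65 = 23.394
Dilution factor through tube #2 = 12 × 23.394 = 280.73
[tube #2] = 3.00 μM / 280.73 = 0.01069 μM = 10.7 nM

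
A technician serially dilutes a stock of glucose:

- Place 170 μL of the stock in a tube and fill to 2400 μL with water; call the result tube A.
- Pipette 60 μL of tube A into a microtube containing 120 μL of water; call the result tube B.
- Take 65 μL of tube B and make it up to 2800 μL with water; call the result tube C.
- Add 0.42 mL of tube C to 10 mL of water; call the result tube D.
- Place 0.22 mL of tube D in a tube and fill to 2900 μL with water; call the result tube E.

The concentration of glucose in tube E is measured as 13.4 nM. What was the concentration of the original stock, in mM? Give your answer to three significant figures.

Step 1: 170 μL brought to 2400 μL → factor 2400/170 = 14.118
Step 2: 60 μL + 120 μL = 180 μL total → factor 180/60 = 3
Step 3: 65 μL brought to 2800 μL → factor 2800/65 = 43.077
Step 4: 0.42 mL + 10 mL = 10.42 mL total → factor 10.42/0.42 = 24.81
Step 5: 0.22 mL brought to 2900 μL → factor 2.9/0.22 = 13.182
Overall dilution factor = 14.118 × 3 × 43.077 × 24.81 × 13.182 = 5.9665 × 10^5
Stock = 13.4 nM × 5.9665 × 10^5 = 7.995 × 10^6 nM = 8.00 mM

8.00 mM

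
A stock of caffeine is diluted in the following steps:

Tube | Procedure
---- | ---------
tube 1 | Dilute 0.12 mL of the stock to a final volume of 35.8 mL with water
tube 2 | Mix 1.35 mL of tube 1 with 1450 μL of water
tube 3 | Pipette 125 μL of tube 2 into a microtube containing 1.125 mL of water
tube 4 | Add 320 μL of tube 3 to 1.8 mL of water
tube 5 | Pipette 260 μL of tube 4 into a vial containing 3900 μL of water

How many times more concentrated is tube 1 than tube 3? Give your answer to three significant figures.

20.7

Step 1: 0.12 mL brought to 35.8 mL → factor 35.8/0.12 = 298.33
Step 2: 1.35 mL + 1450 μL = 2.8 mL total → factor 2.8/1.35 = 2.0741
Step 3: 125 μL + 1.125 mL = 1250 μL total → factor 1250/125 = 10
Dilution factor to tube 1 = 298.33; to tube 3 = 6187.7
[tube 1]/[tube 3] = (factor to tube 3)/(factor to tube 1) = 6187.7/298.33 = 20.7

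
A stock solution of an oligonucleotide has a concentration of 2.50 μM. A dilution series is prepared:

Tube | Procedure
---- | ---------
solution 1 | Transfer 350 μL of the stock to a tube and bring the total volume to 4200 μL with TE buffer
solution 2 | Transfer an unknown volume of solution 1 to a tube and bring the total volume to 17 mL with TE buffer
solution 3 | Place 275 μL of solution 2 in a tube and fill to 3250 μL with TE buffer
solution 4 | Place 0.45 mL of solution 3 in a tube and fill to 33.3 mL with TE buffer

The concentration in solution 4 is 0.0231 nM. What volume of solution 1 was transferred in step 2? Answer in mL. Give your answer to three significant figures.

Step 1: 350 μL brought to 4200 μL → factor 4200/350 = 12
Step 2: v brought to 17 mL → factor = 17 mL/v
Step 3: 275 μL brought to 3250 μL → factor 3250/275 = 11.818
Step 4: 0.45 mL brought to 33.3 mL → factor 33.3/0.45 = 74
Product of known-step factors = 10495
Overall factor = 2.50 μM / (0.0231 nM) = 1.0823 × 10^5
Step-2 factor = 1.0823 × 10^5 / 10495 = 10.313
v = 17 mL / 10.313 = 1.65 mL

1.65 mL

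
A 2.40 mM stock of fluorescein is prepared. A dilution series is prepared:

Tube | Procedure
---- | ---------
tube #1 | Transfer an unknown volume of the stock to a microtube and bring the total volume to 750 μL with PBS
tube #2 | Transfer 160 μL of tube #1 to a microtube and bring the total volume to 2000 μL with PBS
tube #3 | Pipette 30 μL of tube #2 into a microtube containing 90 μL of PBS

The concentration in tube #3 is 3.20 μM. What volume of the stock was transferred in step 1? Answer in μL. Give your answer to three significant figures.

Step 1: v brought to 750 μL → factor = 750 μL/v
Step 2: 160 μL brought to 2000 μL → factor 2000/160 = 12.5
Step 3: 30 μL + 90 μL = 120 μL total → factor 120/30 = 4
Product of known-step factors = 50
Overall factor = 2.40 mM / (3.20 μM) = 750
Step-1 factor = 750 / 50 = 15
v = 750 μL / 15 = 50.0 μL

50.0 μL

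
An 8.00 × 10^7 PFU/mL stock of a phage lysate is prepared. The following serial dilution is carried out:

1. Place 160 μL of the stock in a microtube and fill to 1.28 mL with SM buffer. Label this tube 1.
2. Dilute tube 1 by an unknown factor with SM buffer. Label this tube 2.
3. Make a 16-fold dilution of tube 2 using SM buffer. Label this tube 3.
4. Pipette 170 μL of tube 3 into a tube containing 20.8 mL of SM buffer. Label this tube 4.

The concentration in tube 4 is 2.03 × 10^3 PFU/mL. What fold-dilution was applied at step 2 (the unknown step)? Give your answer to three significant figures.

Step 1: 160 μL brought to 1.28 mL → factor 1280/160 = 8
Step 2: unknown factor x
Step 3: 16-fold → factor 16
Step 4: 170 μL + 20.8 mL = 20970 μL total → factor 20970/170 = 123.35
Product of known-step factors = 15789
Overall factor = 8.00 × 10^7 PFU/mL / (2.03 × 10^3 PFU/mL) = 39409
x = 39409 / 15789 = 2.50

2.50-fold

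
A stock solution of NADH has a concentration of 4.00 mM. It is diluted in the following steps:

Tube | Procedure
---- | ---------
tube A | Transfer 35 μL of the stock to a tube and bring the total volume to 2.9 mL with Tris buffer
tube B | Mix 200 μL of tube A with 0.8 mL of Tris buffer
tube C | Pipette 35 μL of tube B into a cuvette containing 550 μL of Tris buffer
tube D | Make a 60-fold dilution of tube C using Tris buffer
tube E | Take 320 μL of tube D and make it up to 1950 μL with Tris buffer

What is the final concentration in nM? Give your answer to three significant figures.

1.58 nM

Step 1: 35 μL brought to 2.9 mL → factor 2900/35 = 82.857
Step 2: 200 μL + 0.8 mL = 1000 μL total → factor 1000/200 = 5
Step 3: 35 μL + 550 μL = 585 μL total → factor 585/35 = 16.714
Step 4: 60-fold → factor 60
Step 5: 320 μL brought to 1950 μL → factor 1950/320 = 6.0938
Overall dilution factor = 82.857 × 5 × 16.714 × 60 × 6.0938 = 2.5318 × 10^6
Final = 4.00 mM / 2.5318 × 10^6 = 1.580 × 10^-6 mM = 1.58 nM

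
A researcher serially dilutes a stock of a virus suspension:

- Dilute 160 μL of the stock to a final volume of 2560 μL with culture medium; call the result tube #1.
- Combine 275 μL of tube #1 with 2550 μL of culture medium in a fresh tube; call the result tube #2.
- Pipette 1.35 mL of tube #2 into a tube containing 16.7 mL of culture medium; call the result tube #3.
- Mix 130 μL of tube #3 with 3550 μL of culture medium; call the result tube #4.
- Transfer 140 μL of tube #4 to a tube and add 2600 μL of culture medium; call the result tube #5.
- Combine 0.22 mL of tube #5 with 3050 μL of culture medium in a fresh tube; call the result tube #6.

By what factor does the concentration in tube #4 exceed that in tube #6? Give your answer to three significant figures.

Step 1: 160 μL brought to 2560 μL → factor 2560/160 = 16
Step 2: 275 μL + 2550 μL = 2825 μL total → factor 2825/275 = 10.273
Step 3: 1.35 mL + 16.7 mL = 18.05 mL total → factor 18.05/1.35 = 13.37
Step 4: 130 μL + 3550 μL = 3680 μL total → factor 3680/130 = 28.308
Step 5: 140 μL + 2600 μL = 2740 μL total → factor 2740/140 = 19.571
Step 6: 0.22 mL + 3050 μL = 3.27 mL total → factor 3.27/0.22 = 14.864
Dilution factor to tube #4 = 62209; to tube #6 = 1.8097 × 10^7
[tube #4]/[tube #6] = (factor to tube #6)/(factor to tube #4) = 1.8097 × 10^7/62209 = 291

291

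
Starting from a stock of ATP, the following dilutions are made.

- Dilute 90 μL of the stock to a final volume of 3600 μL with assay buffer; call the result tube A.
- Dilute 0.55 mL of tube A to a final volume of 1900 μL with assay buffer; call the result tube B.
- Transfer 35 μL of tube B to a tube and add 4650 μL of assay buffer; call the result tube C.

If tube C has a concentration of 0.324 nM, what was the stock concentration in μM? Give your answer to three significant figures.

Step 1: 90 μL brought to 3600 μL → factor 3600/90 = 40
Step 2: 0.55 mL brought to 1900 μL → factor 1.9/0.55 = 3.4545
Step 3: 35 μL + 4650 μL = 4685 μL total → factor 4685/35 = 133.86
Overall dilution factor = 40 × 3.4545 × 133.86 = 18497
Stock = 0.324 nM × 18497 = 5993 nM = 5.99 μM

5.99 μM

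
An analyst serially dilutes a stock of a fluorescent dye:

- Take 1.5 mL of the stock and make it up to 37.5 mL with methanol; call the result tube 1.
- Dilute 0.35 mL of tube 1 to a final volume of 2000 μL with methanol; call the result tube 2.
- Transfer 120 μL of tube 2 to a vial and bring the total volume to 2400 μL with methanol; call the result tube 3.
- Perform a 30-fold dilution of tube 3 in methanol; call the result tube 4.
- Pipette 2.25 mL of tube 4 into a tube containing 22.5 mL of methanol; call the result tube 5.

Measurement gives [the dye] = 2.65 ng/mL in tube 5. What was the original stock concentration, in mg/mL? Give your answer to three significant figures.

2.50 mg/mL

Step 1: 1.5 mL brought to 37.5 mL → factor 37.5/1.5 = 25
Step 2: 0.35 mL brought to 2000 μL → factor 2/0.35 = 5.7143
Step 3: 120 μL brought to 2400 μL → factor 2400/120 = 20
Step 4: 30-fold → factor 30
Step 5: 2.25 mL + 22.5 mL = 24.75 mL total → factor 24.75/2.25 = 11
Overall dilution factor = 25 × 5.7143 × 20 × 30 × 11 = 9.4286 × 10^5
Stock = 2.65 ng/mL × 9.4286 × 10^5 = 2.499 × 10^6 ng/mL = 2.50 mg/mL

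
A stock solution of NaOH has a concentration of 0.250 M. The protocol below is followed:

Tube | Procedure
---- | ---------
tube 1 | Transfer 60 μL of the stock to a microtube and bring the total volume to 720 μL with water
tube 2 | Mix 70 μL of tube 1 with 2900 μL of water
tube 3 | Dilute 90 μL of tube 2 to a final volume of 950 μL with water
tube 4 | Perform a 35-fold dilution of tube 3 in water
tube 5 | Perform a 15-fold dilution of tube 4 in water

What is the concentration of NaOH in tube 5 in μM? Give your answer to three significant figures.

0.0886 μM

Step 1: 60 μL brought to 720 μL → factor 720/60 = 12
Step 2: 70 μL + 2900 μL = 2970 μL total → factor 2970/70 = 42.429
Step 3: 90 μL brought to 950 μL → factor 950/90 = 10.556
Step 4: 35-fold → factor 35
Step 5: 15-fold → factor 15
Overall dilution factor = 12 × 42.429 × 10.556 × 35 × 15 = 2.8215 × 10^6
Final = 0.250 M / 2.8215 × 10^6 = 8.861 × 10^-8 M = 0.0886 μM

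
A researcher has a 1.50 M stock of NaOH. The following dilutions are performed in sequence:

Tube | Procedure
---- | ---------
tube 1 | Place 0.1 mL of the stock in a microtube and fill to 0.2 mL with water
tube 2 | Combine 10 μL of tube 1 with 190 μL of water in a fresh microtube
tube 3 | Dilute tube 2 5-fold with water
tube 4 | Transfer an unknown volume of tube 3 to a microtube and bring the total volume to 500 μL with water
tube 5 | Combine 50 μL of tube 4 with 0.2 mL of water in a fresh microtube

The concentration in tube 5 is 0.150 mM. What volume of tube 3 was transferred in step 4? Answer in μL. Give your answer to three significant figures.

Step 1: 0.1 mL brought to 0.2 mL → factor 0.2/0.1 = 2
Step 2: 10 μL + 190 μL = 200 μL total → factor 200/10 = 20
Step 3: 5-fold → factor 5
Step 4: v brought to 500 μL → factor = 500 μL/v
Step 5: 50 μL + 0.2 mL = 250 μL total → factor 250/50 = 5
Product of known-step factors = 1000
Overall factor = 1.50 M / (0.150 mM) = 10000
Step-4 factor = 10000 / 1000 = 10
v = 500 μL / 10 = 50.0 μL

50.0 μL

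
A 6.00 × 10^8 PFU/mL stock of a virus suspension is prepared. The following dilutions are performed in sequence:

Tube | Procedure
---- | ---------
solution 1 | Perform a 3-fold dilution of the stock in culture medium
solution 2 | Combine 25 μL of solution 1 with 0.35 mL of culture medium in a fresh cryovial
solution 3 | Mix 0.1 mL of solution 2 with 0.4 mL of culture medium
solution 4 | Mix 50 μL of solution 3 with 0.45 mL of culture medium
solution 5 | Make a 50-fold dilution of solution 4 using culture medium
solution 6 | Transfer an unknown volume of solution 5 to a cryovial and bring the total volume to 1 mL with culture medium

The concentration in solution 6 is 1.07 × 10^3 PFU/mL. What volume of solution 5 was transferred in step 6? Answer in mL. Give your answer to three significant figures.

Step 1: 3-fold → factor 3
Step 2: 25 μL + 0.35 mL = 375 μL total → factor 375/25 = 15
Step 3: 0.1 mL + 0.4 mL = 0.5 mL total → factor 0.5/0.1 = 5
Step 4: 50 μL + 0.45 mL = 500 μL total → factor 500/50 = 10
Step 5: 50-fold → factor 50
Step 6: v brought to 1 mL → factor = 1 mL/v
Product of known-step factors = 1.125 × 10^5
Overall factor = 6.00 × 10^8 PFU/mL / (1.07 × 10^3 PFU/mL) = 5.6075 × 10^5
Step-6 factor = 5.6075 × 10^5 / 1.125 × 10^5 = 4.9844
v = 1 mL / 4.9844 = 0.201 mL

0.201 mL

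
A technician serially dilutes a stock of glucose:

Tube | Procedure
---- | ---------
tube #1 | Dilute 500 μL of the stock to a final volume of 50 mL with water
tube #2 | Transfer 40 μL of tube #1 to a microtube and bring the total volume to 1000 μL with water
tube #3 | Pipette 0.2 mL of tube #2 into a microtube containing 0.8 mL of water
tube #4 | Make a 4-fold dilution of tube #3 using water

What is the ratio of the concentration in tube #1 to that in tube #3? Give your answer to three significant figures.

Step 1: 500 μL brought to 50 mL → factor 50000/500 = 100
Step 2: 40 μL brought to 1000 μL → factor 1000/40 = 25
Step 3: 0.2 mL + 0.8 mL = 1 mL total → factor 1/0.2 = 5
Dilution factor to tube #1 = 100; to tube #3 = 12500
[tube #1]/[tube #3] = (factor to tube #3)/(factor to tube #1) = 12500/100 = 125

125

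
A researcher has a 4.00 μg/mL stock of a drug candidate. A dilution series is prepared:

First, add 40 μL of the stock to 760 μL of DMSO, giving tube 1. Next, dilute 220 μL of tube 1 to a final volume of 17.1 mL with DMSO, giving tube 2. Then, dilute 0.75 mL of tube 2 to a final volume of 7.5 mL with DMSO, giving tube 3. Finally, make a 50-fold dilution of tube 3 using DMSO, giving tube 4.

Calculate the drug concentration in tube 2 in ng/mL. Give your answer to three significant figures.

Step 1: 40 μL + 760 μL = 800 μL total → factor 800/40 = 20
Step 2: 220 μL brought to 17.1 mL → factor 17100/220 = 77.727
Dilution factor through tube 2 = 20 × 77.727 = 1554.5
[tube 2] = 4.00 μg/mL / 1554.5 = 0.002573 μg/mL = 2.57 ng/mL

2.57 ng/mL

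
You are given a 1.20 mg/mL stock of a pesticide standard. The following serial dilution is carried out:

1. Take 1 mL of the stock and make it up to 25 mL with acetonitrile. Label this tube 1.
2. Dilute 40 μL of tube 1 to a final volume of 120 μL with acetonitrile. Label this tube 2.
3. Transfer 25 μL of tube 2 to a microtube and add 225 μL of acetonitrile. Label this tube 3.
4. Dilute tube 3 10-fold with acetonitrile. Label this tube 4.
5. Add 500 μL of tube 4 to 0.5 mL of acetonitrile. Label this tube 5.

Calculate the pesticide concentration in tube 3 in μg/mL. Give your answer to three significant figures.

1.60 μg/mL

Step 1: 1 mL brought to 25 mL → factor 25/1 = 25
Step 2: 40 μL brought to 120 μL → factor 120/40 = 3
Step 3: 25 μL + 225 μL = 250 μL total → factor 250/25 = 10
Dilution factor through tube 3 = 25 × 3 × 10 = 750
[tube 3] = 1.20 mg/mL / 750 = 0.001600 mg/mL = 1.60 μg/mL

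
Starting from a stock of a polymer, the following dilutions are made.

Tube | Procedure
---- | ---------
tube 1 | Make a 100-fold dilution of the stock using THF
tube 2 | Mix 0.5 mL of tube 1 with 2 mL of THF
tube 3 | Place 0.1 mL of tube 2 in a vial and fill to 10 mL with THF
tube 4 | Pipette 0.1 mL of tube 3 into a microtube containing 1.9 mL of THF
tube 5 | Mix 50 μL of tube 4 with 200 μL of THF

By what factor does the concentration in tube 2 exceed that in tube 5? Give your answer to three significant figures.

Step 1: 100-fold → factor 100
Step 2: 0.5 mL + 2 mL = 2.5 mL total → factor 2.5/0.5 = 5
Step 3: 0.1 mL brought to 10 mL → factor 10/0.1 = 100
Step 4: 0.1 mL + 1.9 mL = 2 mL total → factor 2/0.1 = 20
Step 5: 50 μL + 200 μL = 250 μL total → factor 250/50 = 5
Dilution factor to tube 2 = 500; to tube 5 = 5 × 10^6
[tube 2]/[tube 5] = (factor to tube 5)/(factor to tube 2) = 5 × 10^6/500 = 1.00 × 10^4

1.00 × 10^4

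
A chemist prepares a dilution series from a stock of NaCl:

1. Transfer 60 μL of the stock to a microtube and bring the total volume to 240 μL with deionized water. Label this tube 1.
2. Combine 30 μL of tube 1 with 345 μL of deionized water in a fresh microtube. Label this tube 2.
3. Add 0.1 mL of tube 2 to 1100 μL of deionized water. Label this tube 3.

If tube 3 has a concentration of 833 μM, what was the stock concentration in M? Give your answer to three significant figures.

Step 1: 60 μL brought to 240 μL → factor 240/60 = 4
Step 2: 30 μL + 345 μL = 375 μL total → factor 375/30 = 12.5
Step 3: 0.1 mL + 1100 μL = 1.2 mL total → factor 1.2/0.1 = 12
Overall dilution factor = 4 × 12.5 × 12 = 600
Stock = 833 μM × 600 = 4.998 × 10^5 μM = 0.500 M

0.500 M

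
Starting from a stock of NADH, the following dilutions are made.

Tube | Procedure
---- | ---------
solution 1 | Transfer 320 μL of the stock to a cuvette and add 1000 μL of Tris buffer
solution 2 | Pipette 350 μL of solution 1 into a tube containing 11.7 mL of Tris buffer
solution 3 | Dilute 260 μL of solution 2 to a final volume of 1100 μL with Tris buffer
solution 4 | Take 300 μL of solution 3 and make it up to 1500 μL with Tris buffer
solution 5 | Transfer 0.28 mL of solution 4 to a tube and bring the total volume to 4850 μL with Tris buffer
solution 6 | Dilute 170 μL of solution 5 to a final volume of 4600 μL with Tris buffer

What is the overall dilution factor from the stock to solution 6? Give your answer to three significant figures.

Step 1: 320 μL + 1000 μL = 1320 μL total → factor 1320/320 = 4.125
Step 2: 350 μL + 11.7 mL = 12050 μL total → factor 12050/350 = 34.429
Step 3: 260 μL brought to 1100 μL → factor 1100/260 = 4.2308
Step 4: 300 μL brought to 1500 μL → factor 1500/300 = 5
Step 5: 0.28 mL brought to 4850 μL → factor 4.85/0.28 = 17.321
Step 6: 170 μL brought to 4600 μL → factor 4600/170 = 27.059
Overall dilution factor = 4.125 × 34.429 × 4.2308 × 5 × 17.321 × 27.059 = 1.4081 × 10^6

1.41 × 10^6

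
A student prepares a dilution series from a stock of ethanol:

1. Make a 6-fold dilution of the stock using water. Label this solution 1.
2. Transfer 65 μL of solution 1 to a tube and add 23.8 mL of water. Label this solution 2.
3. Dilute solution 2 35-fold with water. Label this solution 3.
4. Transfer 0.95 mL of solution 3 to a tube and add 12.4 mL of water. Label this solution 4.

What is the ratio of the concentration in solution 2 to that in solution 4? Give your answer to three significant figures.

492

Step 1: 6-fold → factor 6
Step 2: 65 μL + 23.8 mL = 23865 μL total → factor 23865/65 = 367.15
Step 3: 35-fold → factor 35
Step 4: 0.95 mL + 12.4 mL = 13.35 mL total → factor 13.35/0.95 = 14.053
Dilution factor to solution 2 = 2202.9; to solution 4 = 1.0835 × 10^6
[solution 2]/[solution 4] = (factor to solution 4)/(factor to solution 2) = 1.0835 × 10^6/2202.9 = 492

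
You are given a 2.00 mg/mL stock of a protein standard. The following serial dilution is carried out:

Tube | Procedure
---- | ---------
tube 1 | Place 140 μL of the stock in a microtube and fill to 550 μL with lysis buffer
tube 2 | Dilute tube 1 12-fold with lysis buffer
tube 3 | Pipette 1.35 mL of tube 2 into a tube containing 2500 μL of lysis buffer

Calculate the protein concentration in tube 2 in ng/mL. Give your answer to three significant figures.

4.24 × 10^4 ng/mL

Step 1: 140 μL brought to 550 μL → factor 550/140 = 3.9286
Step 2: 12-fold → factor 12
Dilution factor through tube 2 = 3.9286 × 12 = 47.143
[tube 2] = 2.00 mg/mL / 47.143 = 0.04242 mg/mL = 4.24 × 10^4 ng/mL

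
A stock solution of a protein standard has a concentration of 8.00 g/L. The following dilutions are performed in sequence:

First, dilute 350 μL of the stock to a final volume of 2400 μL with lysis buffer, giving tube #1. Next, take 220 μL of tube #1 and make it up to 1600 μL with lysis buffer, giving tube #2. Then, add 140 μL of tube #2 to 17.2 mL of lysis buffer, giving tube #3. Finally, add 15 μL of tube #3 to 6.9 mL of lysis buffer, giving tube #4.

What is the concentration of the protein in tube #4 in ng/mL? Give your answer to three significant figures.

2.81 ng/mL

Step 1: 350 μL brought to 2400 μL → factor 2400/350 = 6.8571
Step 2: 220 μL brought to 1600 μL → factor 1600/220 = 7.2727
Step 3: 140 μL + 17.2 mL = 17340 μL total → factor 17340/140 = 123.86
Step 4: 15 μL + 6.9 mL = 6915 μL total → factor 6915/15 = 461
Overall dilution factor = 6.8571 × 7.2727 × 123.86 × 461 = 2.8475 × 10^6
Final = 8.00 g/L / 2.8475 × 10^6 = 2.809 × 10^-6 g/L = 2.81 ng/mL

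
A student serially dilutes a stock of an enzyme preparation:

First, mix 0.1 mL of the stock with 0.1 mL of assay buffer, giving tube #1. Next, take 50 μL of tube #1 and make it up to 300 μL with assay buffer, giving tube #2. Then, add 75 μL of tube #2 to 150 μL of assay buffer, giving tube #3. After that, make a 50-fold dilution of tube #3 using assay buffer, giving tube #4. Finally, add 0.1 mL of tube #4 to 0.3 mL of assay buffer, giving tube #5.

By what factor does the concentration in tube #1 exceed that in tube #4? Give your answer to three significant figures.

900

Step 1: 0.1 mL + 0.1 mL = 0.2 mL total → factor 0.2/0.1 = 2
Step 2: 50 μL brought to 300 μL → factor 300/50 = 6
Step 3: 75 μL + 150 μL = 225 μL total → factor 225/75 = 3
Step 4: 50-fold → factor 50
Dilution factor to tube #1 = 2; to tube #4 = 1800
[tube #1]/[tube #4] = (factor to tube #4)/(factor to tube #1) = 1800/2 = 900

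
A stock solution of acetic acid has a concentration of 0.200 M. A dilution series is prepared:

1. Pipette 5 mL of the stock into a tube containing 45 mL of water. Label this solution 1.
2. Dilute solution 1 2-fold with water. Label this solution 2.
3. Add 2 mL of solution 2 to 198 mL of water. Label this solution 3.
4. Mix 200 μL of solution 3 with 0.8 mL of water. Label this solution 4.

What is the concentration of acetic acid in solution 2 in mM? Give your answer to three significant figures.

Step 1: 5 mL + 45 mL = 50 mL total → factor 50/5 = 10
Step 2: 2-fold → factor 2
Dilution factor through solution 2 = 10 × 2 = 20
[solution 2] = 0.200 M / 20 = 0.01000 M = 10.0 mM

10.0 mM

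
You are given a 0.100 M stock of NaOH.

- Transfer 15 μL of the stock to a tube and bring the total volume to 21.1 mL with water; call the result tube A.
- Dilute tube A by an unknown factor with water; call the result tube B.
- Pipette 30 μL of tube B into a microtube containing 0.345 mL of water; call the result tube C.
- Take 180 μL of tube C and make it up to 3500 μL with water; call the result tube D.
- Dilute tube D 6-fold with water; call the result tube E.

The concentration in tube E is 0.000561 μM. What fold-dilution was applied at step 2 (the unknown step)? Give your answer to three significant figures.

86.9-fold

Step 1: 15 μL brought to 21.1 mL → factor 21100/15 = 1406.7
Step 2: unknown factor x
Step 3: 30 μL + 0.345 mL = 375 μL total → factor 375/30 = 12.5
Step 4: 180 μL brought to 3500 μL → factor 3500/180 = 19.444
Step 5: 6-fold → factor 6
Product of known-step factors = 2.0514 × 10^6
Overall factor = 0.100 M / (0.000561 μM) = 1.7825 × 10^8
x = 1.7825 × 10^8 / 2.0514 × 10^6 = 86.9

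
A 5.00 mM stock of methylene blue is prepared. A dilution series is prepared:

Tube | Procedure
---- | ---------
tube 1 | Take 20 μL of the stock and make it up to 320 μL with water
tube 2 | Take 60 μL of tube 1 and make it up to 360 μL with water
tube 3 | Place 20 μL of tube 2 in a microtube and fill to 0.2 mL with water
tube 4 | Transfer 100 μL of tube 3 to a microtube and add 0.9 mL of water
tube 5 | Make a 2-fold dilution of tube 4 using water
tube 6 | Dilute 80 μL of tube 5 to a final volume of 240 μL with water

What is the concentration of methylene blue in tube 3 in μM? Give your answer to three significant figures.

Step 1: 20 μL brought to 320 μL → factor 320/20 = 16
Step 2: 60 μL brought to 360 μL → factor 360/60 = 6
Step 3: 20 μL brought to 0.2 mL → factor 200/20 = 10
Dilution factor through tube 3 = 16 × 6 × 10 = 960
[tube 3] = 5.00 mM / 960 = 0.005208 mM = 5.21 μM

5.21 μM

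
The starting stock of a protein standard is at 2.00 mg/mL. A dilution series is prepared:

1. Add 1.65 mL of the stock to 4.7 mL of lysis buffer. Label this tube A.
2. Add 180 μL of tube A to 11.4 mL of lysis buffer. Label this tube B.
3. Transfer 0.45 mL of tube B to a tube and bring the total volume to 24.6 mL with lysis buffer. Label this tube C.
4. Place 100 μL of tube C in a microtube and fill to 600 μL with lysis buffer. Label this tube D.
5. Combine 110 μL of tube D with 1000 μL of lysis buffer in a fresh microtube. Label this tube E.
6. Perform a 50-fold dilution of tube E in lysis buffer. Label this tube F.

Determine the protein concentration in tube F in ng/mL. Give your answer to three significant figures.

0.0488 ng/mL

Step 1: 1.65 mL + 4.7 mL = 6.35 mL total → factor 6.35/1.65 = 3.8485
Step 2: 180 μL + 11.4 mL = 11580 μL total → factor 11580/180 = 64.333
Step 3: 0.45 mL brought to 24.6 mL → factor 24.6/0.45 = 54.667
Step 4: 100 μL brought to 600 μL → factor 600/100 = 6
Step 5: 110 μL + 1000 μL = 1110 μL total → factor 1110/110 = 10.091
Step 6: 50-fold → factor 50
Overall dilution factor = 3.8485 × 64.333 × 54.667 × 6 × 10.091 × 50 = 4.0973 × 10^7
Final = 2.00 mg/mL / 4.0973 × 10^7 = 4.881 × 10^-8 mg/mL = 0.0488 ng/mL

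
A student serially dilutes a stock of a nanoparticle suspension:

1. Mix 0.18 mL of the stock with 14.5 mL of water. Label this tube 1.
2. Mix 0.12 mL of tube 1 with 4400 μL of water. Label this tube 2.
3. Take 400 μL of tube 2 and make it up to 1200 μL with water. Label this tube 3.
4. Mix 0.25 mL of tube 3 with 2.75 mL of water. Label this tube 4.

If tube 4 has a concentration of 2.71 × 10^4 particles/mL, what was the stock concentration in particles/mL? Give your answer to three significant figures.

Step 1: 0.18 mL + 14.5 mL = 14.68 mL total → factor 14.68/0.18 = 81.556
Step 2: 0.12 mL + 4400 μL = 4.52 mL total → factor 4.52/0.12 = 37.667
Step 3: 400 μL brought to 1200 μL → factor 1200/400 = 3
Step 4: 0.25 mL + 2.75 mL = 3 mL total → factor 3/0.25 = 12
Overall dilution factor = 81.556 × 37.667 × 3 × 12 = 1.1059 × 10^5
Stock = 2.71 × 10^4 particles/mL × 1.1059 × 10^5 = 3.00 × 10^9 particles/mL

3.00 × 10^9 particles/mL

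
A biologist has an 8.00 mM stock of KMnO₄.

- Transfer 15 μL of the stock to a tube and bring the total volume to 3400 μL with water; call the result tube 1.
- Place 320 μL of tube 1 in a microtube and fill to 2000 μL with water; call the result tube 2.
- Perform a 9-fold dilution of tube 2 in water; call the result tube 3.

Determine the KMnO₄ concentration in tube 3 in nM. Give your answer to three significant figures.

Step 1: 15 μL brought to 3400 μL → factor 3400/15 = 226.67
Step 2: 320 μL brought to 2000 μL → factor 2000/320 = 6.25
Step 3: 9-fold → factor 9
Overall dilution factor = 226.67 × 6.25 × 9 = 12750
Final = 8.00 mM / 12750 = 0.0006275 mM = 627 nM

627 nM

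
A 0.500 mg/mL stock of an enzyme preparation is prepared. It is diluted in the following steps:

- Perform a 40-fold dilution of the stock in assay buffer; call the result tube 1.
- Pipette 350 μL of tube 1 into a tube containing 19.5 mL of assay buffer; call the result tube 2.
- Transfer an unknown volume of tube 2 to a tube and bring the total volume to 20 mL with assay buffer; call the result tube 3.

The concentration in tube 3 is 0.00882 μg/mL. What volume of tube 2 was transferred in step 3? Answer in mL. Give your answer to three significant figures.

0.800 mL

Step 1: 40-fold → factor 40
Step 2: 350 μL + 19.5 mL = 19850 μL total → factor 19850/350 = 56.714
Step 3: v brought to 20 mL → factor = 20 mL/v
Product of known-step factors = 2268.6
Overall factor = 0.500 mg/mL / (0.00882 μg/mL) = 56689
Step-3 factor = 56689 / 2268.6 = 24.989
v = 20 mL / 24.989 = 0.800 mL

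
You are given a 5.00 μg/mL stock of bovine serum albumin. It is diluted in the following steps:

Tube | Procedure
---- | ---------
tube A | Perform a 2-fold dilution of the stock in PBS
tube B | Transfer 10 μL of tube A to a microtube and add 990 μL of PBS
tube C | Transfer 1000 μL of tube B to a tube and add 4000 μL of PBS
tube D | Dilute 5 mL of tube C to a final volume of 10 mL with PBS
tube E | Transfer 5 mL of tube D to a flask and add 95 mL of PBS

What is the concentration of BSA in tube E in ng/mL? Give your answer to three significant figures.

Step 1: 2-fold → factor 2
Step 2: 10 μL + 990 μL = 1000 μL total → factor 1000/10 = 100
Step 3: 1000 μL + 4000 μL = 5000 μL total → factor 5000/1000 = 5
Step 4: 5 mL brought to 10 mL → factor 10/5 = 2
Step 5: 5 mL + 95 mL = 100 mL total → factor 100/5 = 20
Overall dilution factor = 2 × 100 × 5 × 2 × 20 = 40000
Final = 5.00 μg/mL / 40000 = 0.0001250 μg/mL = 0.125 ng/mL

0.125 ng/mL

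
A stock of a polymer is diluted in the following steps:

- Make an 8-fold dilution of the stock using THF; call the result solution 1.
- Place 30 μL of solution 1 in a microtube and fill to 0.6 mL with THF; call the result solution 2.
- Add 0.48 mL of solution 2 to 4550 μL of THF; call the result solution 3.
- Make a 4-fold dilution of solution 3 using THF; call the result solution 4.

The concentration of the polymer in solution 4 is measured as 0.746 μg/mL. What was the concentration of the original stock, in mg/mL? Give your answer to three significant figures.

5.00 mg/mL

Step 1: 8-fold → factor 8
Step 2: 30 μL brought to 0.6 mL → factor 600/30 = 20
Step 3: 0.48 mL + 4550 μL = 5.03 mL total → factor 5.03/0.48 = 10.479
Step 4: 4-fold → factor 4
Overall dilution factor = 8 × 20 × 10.479 × 4 = 6706.7
Stock = 0.746 μg/mL × 6706.7 = 5003 μg/mL = 5.00 mg/mL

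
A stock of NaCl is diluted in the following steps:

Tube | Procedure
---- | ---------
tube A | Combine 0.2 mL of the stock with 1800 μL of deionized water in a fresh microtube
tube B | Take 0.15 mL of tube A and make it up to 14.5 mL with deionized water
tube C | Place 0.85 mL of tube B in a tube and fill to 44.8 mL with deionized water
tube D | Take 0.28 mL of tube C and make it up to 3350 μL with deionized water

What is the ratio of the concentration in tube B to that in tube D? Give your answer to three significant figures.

631

Step 1: 0.2 mL + 1800 μL = 2 mL total → factor 2/0.2 = 10
Step 2: 0.15 mL brought to 14.5 mL → factor 14.5/0.15 = 96.667
Step 3: 0.85 mL brought to 44.8 mL → factor 44.8/0.85 = 52.706
Step 4: 0.28 mL brought to 3350 μL → factor 3.35/0.28 = 11.964
Dilution factor to tube B = 966.67; to tube D = 6.0957 × 10^5
[tube B]/[tube D] = (factor to tube D)/(factor to tube B) = 6.0957 × 10^5/966.67 = 631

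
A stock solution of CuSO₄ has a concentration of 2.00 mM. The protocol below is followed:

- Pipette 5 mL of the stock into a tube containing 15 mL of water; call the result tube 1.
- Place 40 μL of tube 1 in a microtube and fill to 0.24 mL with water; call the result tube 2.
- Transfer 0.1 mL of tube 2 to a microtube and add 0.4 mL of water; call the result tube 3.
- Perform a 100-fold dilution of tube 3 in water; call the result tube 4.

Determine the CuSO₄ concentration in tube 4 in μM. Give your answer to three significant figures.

0.167 μM

Step 1: 5 mL + 15 mL = 20 mL total → factor 20/5 = 4
Step 2: 40 μL brought to 0.24 mL → factor 240/40 = 6
Step 3: 0.1 mL + 0.4 mL = 0.5 mL total → factor 0.5/0.1 = 5
Step 4: 100-fold → factor 100
Overall dilution factor = 4 × 6 × 5 × 100 = 12000
Final = 2.00 mM / 12000 = 0.0001667 mM = 0.167 μM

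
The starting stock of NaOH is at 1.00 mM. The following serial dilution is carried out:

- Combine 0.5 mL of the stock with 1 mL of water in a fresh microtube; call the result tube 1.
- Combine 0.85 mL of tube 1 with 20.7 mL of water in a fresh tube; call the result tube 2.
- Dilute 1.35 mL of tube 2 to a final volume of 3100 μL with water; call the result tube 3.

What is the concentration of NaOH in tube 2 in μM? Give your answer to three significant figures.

13.1 μM

Step 1: 0.5 mL + 1 mL = 1.5 mL total → factor 1.5/0.5 = 3
Step 2: 0.85 mL + 20.7 mL = 21.55 mL total → factor 21.55/0.85 = 25.353
Dilution factor through tube 2 = 3 × 25.353 = 76.059
[tube 2] = 1.00 mM / 76.059 = 0.01315 mM = 13.1 μM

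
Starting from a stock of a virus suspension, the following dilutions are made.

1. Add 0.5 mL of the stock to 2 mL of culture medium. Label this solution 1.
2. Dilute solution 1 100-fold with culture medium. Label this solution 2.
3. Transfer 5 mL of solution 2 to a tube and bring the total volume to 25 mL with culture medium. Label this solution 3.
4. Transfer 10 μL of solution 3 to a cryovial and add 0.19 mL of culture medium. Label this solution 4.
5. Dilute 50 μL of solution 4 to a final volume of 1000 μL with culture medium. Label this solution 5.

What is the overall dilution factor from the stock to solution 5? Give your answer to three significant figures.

Step 1: 0.5 mL + 2 mL = 2.5 mL total → factor 2.5/0.5 = 5
Step 2: 100-fold → factor 100
Step 3: 5 mL brought to 25 mL → factor 25/5 = 5
Step 4: 10 μL + 0.19 mL = 200 μL total → factor 200/10 = 20
Step 5: 50 μL brought to 1000 μL → factor 1000/50 = 20
Overall dilution factor = 5 × 100 × 5 × 20 × 20 = 1 × 10^6

1.00 × 10^6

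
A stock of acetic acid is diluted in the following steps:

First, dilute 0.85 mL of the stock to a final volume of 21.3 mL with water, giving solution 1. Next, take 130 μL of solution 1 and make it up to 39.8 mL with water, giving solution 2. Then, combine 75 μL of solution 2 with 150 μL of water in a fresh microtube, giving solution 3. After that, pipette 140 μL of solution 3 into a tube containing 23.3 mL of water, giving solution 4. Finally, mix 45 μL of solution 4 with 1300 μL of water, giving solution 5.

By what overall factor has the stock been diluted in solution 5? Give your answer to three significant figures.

Step 1: 0.85 mL brought to 21.3 mL → factor 21.3/0.85 = 25.059
Step 2: 130 μL brought to 39.8 mL → factor 39800/130 = 306.15
Step 3: 75 μL + 150 μL = 225 μL total → factor 225/75 = 3
Step 4: 140 μL + 23.3 mL = 23440 μL total → factor 23440/140 = 167.43
Step 5: 45 μL + 1300 μL = 1345 μL total → factor 1345/45 = 29.889
Overall dilution factor = 25.059 × 306.15 × 3 × 167.43 × 29.889 = 1.1518 × 10^8

1.15 × 10^8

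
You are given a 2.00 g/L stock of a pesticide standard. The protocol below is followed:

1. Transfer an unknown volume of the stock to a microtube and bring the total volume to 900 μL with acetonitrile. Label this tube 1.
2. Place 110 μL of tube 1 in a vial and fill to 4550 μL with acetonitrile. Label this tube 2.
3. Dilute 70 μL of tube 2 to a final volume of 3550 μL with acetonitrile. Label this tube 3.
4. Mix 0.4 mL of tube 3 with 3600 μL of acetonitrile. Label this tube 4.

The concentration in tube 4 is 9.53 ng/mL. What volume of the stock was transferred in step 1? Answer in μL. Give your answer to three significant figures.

Step 1: v brought to 900 μL → factor = 900 μL/v
Step 2: 110 μL brought to 4550 μL → factor 4550/110 = 41.364
Step 3: 70 μL brought to 3550 μL → factor 3550/70 = 50.714
Step 4: 0.4 mL + 3600 μL = 4 mL total → factor 4/0.4 = 10
Product of known-step factors = 20977
Overall factor = 2.00 g/L / (9.53 ng/mL) = 2.0986 × 10^5
Step-1 factor = 2.0986 × 10^5 / 20977 = 10.004
v = 900 μL / 10.004 = 90.0 μL

90.0 μL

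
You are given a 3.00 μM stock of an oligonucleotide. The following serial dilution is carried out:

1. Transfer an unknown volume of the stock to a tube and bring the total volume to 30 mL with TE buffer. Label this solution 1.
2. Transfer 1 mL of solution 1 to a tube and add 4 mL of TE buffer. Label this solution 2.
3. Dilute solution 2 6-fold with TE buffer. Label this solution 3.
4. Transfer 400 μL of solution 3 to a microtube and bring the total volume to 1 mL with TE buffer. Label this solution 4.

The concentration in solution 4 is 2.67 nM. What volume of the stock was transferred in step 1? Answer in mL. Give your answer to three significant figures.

2.00 mL

Step 1: v brought to 30 mL → factor = 30 mL/v
Step 2: 1 mL + 4 mL = 5 mL total → factor 5/1 = 5
Step 3: 6-fold → factor 6
Step 4: 400 μL brought to 1 mL → factor 1000/400 = 2.5
Product of known-step factors = 75
Overall factor = 3.00 μM / (2.67 nM) = 1123.6
Step-1 factor = 1123.6 / 75 = 14.981
v = 30 mL / 14.981 = 2.00 mL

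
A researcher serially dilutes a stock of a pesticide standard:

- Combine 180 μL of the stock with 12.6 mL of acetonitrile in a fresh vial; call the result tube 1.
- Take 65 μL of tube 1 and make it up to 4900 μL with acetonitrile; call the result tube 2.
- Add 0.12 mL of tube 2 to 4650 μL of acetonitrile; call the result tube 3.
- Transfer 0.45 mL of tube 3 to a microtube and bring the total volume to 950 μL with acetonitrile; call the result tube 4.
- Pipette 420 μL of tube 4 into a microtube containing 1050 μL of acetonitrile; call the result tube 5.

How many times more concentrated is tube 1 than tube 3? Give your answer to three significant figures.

Step 1: 180 μL + 12.6 mL = 12780 μL total → factor 12780/180 = 71
Step 2: 65 μL brought to 4900 μL → factor 4900/65 = 75.385
Step 3: 0.12 mL + 4650 μL = 4.77 mL total → factor 4.77/0.12 = 39.75
Dilution factor to tube 1 = 71; to tube 3 = 2.1275 × 10^5
[tube 1]/[tube 3] = (factor to tube 3)/(factor to tube 1) = 2.1275 × 10^5/71 = 3.00 × 10^3

3.00 × 10^3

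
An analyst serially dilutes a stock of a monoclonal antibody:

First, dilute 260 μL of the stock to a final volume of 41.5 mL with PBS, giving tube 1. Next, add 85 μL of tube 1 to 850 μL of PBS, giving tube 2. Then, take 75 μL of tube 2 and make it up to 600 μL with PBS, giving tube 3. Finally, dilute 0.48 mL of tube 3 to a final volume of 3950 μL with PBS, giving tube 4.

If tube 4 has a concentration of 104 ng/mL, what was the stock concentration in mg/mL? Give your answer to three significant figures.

Step 1: 260 μL brought to 41.5 mL → factor 41500/260 = 159.62
Step 2: 85 μL + 850 μL = 935 μL total → factor 935/85 = 11
Step 3: 75 μL brought to 600 μL → factor 600/75 = 8
Step 4: 0.48 mL brought to 3950 μL → factor 3.95/0.48 = 8.2292
Overall dilution factor = 159.62 × 11 × 8 × 8.2292 = 1.1559 × 10^5
Stock = 104 ng/mL × 1.1559 × 10^5 = 1.202 × 10^7 ng/mL = 12.0 mg/mL

12.0 mg/mL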